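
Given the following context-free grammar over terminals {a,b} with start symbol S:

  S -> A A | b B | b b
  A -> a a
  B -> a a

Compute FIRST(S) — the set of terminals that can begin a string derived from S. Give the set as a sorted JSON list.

FIRST sets, iterate to fixpoint:
iter 1:
  A via A→a a: +{a}
  B via B→a a: +{a}
  S via S→A A: +{a}
  S via S→b B: +{b}
  FIRST[S]={a,b}  FIRST[A]={a}  FIRST[B]={a}
iter 2: (no change)
  FIRST[S]={a,b}  FIRST[A]={a}  FIRST[B]={a}

FIRST(S) = ["a", "b"]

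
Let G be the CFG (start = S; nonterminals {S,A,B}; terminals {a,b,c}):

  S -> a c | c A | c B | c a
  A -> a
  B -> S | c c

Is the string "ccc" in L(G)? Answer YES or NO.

CNF form of G:
  S -> T0 T1 | T1 A | T1 B | T1 T0
  A -> a
  B -> T0 T1 | T1 A | T1 B | T1 T0 | T1 T1
  T0 -> a
  T1 -> c

Fill CYK table bottom-up:
  T[0,0] 'c' = {T1}  orig:{}
  T[1,1] 'c' = {T1}  orig:{}
  T[2,2] 'c' = {T1}  orig:{}
  T[0,1] 'cc' = {B}
  T[1,2] 'cc' = {B}
  T[0,2] 'ccc' = {B,S}

S ∈ T[0,2] ⇒ YES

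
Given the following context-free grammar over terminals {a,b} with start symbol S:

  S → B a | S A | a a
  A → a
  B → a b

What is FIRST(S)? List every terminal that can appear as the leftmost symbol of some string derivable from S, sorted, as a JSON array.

FIRST iteration:
pass 1:
  A via A→a: +{a}
  B via B→a b: +{a}
  S via S→B a: +{a}
  FIRST[S]={a}  FIRST[A]={a}  FIRST[B]={a}
pass 2: done
  FIRST[S]={a}  FIRST[A]={a}  FIRST[B]={a}

FIRST(S) = ["a"]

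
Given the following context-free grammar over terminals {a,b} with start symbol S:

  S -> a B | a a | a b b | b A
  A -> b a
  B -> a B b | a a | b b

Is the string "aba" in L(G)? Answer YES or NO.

CNF form of G:
  S -> T0 A | T1 B | T1 T1 | T1 X3
  A -> T0 T1
  B -> T0 T0 | T1 T1 | T1 X2
  T0 -> b
  T1 -> a
  X2 -> B T0
  X3 -> T0 T0

CYK fill:
  T[0,0] 'a' = {T1}  orig:{}
  T[1,1] 'b' = {T0}  orig:{}
  T[2,2] 'a' = {T1}  orig:{}
  T[0,1] 'ab' = ∅
  T[1,2] 'ba' = {A}
  T[0,2] 'aba' = ∅

S ∉ T[0,2] ⇒ NO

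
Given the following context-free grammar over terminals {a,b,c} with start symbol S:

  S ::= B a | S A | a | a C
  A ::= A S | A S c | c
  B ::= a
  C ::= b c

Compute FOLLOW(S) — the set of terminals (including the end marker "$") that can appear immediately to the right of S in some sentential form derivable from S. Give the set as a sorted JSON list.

FIRST iteration:
[1]
  A via A→c: +{c}
  B via B→a: +{a}
  C via C→b c: +{b}
  S via S→B a: +{a}
  FIRST(S)={a}  FIRST(A)={c}  FIRST(B)={a}  FIRST(C)={b}
[2] (stable)
  FIRST(S)={a}  FIRST(A)={c}  FIRST(B)={a}  FIRST(C)={b}

FOLLOW sets:
seed FOLLOW(S) with $
pass 1:
  A→A S: FOLLOW(A) ⊇ FIRST(S) = {a}; new: +{a}
  A→A S: FOLLOW(S) ⊇ FOLLOW(A) ⊇ {a}; new: +{a}
  A→A S c: FOLLOW(S) ⊇ FIRST(c) = {c}; new: +{c}
  S→B a: FOLLOW(B) ⊇ FIRST(a) = {a}; new: +{a}
  S→S A: FOLLOW(A) ⊇ FOLLOW(S) ⊇ {$,a,c}; new: +{$,c}
  S→a C: FOLLOW(C) ⊇ FOLLOW(S) ⊇ {$,a,c}; new: +{$,a,c}
  FOLLOW(S)={$,a,c}  FOLLOW(A)={$,a,c}  FOLLOW(B)={a}  FOLLOW(C)={$,a,c}
pass 2: — fixpoint
  FOLLOW(S)={$,a,c}  FOLLOW(A)={$,a,c}  FOLLOW(B)={a}  FOLLOW(C)={$,a,c}

FOLLOW(S) = ["$", "a", "c"]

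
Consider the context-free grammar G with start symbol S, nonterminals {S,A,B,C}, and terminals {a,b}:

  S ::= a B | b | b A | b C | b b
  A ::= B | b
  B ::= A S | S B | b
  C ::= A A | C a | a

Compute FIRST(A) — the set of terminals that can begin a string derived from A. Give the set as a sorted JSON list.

Compute FIRST by fixpoint:
iter 1:
  A via A→b: +{b}
  B via B→A S: +{b}
  C via C→A A: +{b}
  C via C→a: +{a}
  S via S→a B: +{a}
  S via S→b: +{b}
  FIRST[S]={a,b}  FIRST[A]={b}  FIRST[B]={b}  FIRST[C]={a,b}
iter 2:
  B via B→S B: +{a}
  FIRST[S]={a,b}  FIRST[A]={b}  FIRST[B]={a,b}  FIRST[C]={a,b}
iter 3:
  A via A→B: +{a}
  FIRST[S]={a,b}  FIRST[A]={a,b}  FIRST[B]={a,b}  FIRST[C]={a,b}
iter 4: — fixpoint
  FIRST[S]={a,b}  FIRST[A]={a,b}  FIRST[B]={a,b}  FIRST[C]={a,b}

FIRST(A) = ["a", "b"]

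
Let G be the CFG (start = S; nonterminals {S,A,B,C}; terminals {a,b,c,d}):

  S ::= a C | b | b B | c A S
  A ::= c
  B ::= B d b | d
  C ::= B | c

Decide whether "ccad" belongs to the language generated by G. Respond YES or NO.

CNF form of G:
  S -> T1 B | T2 C | T3 X6 | b
  A -> c
  B -> B X4 | d
  C -> B X5 | c | d
  T0 -> d
  T1 -> b
  T2 -> a
  T3 -> c
  X4 -> T0 T1
  X5 -> T0 T1
  X6 -> A S

Fill CYK table bottom-up:
  T[0,0] 'c' = {A,C,T3}  orig:{A,C}
  T[1,1] 'c' = {A,C,T3}  orig:{A,C}
  T[2,2] 'a' = {T2}  orig:{}
  T[3,3] 'd' = {B,C,T0}  orig:{B,C}
  T[0,1] 'cc' = ∅
  T[1,2] 'ca' = ∅
  T[2,3] 'ad' = {S}
  T[0,2] 'cca' = ∅
  T[1,3] 'cad' = {X6}  orig:{}
  T[0,3] 'ccad' = {S}

S ∈ T[0,3] ⇒ YES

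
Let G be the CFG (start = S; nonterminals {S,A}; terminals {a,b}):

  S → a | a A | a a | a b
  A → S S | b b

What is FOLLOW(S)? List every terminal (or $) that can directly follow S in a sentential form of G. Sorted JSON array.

FIRST iteration:
pass 1:
  A via A→b b: +{b}
  S via S→a: +{a}
  FIRST[S]={a}  FIRST[A]={b}
pass 2:
  A via A→S S: +{a}
  FIRST[S]={a}  FIRST[A]={a,b}
pass 3: — fixpoint
  FIRST[S]={a}  FIRST[A]={a,b}

FOLLOW sets:
initialize: $ ∈ FOLLOW(S)
pass 1:
  A→S S: FOLLOW(S) ⊇ FIRST(S) = {a}; new: +{a}
  S→a A: FOLLOW(A) ⊇ FOLLOW(S) ⊇ {$,a}; new: +{$,a}
  FOLLOW[S]={$,a}  FOLLOW[A]={$,a}
pass 2: — fixpoint
  FOLLOW[S]={$,a}  FOLLOW[A]={$,a}

FOLLOW(S) = ["$", "a"]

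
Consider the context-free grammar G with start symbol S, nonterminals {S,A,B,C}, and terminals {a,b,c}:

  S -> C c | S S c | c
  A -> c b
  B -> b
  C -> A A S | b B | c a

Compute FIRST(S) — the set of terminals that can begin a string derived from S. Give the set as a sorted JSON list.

FIRST sets, iterate to fixpoint:
round 1:
  A via A→c b: +{c}
  B via B→b: +{b}
  C via C→A A S: +{c}
  C via C→b B: +{b}
  S via S→C c: +{b,c}
  FIRST(S)={b,c}  FIRST(A)={c}  FIRST(B)={b}  FIRST(C)={b,c}
round 2: done
  FIRST(S)={b,c}  FIRST(A)={c}  FIRST(B)={b}  FIRST(C)={b,c}

FIRST(S) = ["b", "c"]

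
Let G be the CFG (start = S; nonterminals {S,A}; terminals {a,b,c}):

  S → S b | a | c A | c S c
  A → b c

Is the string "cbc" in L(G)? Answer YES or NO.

Convert to CNF:
  S -> S T0 | T1 A | T1 X2 | a
  A -> T0 T1
  T0 -> b
  T1 -> c
  X2 -> S T1

CYK fill:
  cell(0,0) c: {T1}  orig:{}
  cell(1,1) b: {T0}  orig:{}
  cell(2,2) c: {T1}  orig:{}
  cell(0,1) cb: ∅
  cell(1,2) bc: {A}
  cell(0,2) cbc: {S}

S ∈ T[0,2] ⇒ YES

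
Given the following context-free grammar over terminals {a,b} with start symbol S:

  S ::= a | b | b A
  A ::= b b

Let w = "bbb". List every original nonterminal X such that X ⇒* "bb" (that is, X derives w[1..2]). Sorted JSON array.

Convert to CNF:
  S -> T0 A | a | b
  A -> T0 T0
  T0 -> b

CYK fill — only the sub-triangle for w[1..2]:
  T[1,1] 'b' = {S,T0}  orig:{S}
  T[2,2] 'b' = {S,T0}  orig:{S}
  T[1,2] 'bb' = {A}

Original NTs in T[1,2] deriving "bb": ["A"]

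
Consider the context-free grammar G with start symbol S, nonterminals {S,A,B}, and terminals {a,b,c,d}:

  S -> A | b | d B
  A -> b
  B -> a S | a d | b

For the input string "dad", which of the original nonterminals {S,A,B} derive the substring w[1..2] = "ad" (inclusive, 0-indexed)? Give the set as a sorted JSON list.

CNF form of G:
  S -> T1 B | b
  A -> b
  B -> T0 S | T0 T1 | b
  T0 -> a
  T1 -> d

CYK fill, restricted to cells inside w[1..2]:
  T[1,1] 'a' = {T0}  orig:{}
  T[2,2] 'd' = {T1}  orig:{}
  T[1,2] 'ad' = {B}

Original NTs in T[1,2] deriving "ad": ["B"]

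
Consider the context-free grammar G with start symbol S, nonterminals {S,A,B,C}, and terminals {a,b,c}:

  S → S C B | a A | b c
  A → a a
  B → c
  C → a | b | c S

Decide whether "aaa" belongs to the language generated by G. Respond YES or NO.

Convert to CNF:
  S -> S X3 | T0 A | T2 T1
  A -> T0 T0
  B -> c
  C -> T1 S | a | b
  T0 -> a
  T1 -> c
  T2 -> b
  X3 -> C B

CYK table (by increasing span):
  T[0,0] 'a' = {C,T0}  orig:{C}
  T[1,1] 'a' = {C,T0}  orig:{C}
  T[2,2] 'a' = {C,T0}  orig:{C}
  T[0,1] 'aa' = {A}
  T[1,2] 'aa' = {A}
  T[0,2] 'aaa' = {S}

S ∈ T[0,2] ⇒ YES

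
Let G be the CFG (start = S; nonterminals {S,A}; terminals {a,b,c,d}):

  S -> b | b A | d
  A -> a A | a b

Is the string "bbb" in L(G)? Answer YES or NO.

Convert to CNF:
  S -> T1 A | b | d
  A -> T0 A | T0 T1
  T0 -> a
  T1 -> b

CYK fill:
  [0..0]={S,T1}  "b"  orig:{S}
  [1..1]={S,T1}  "b"  orig:{S}
  [2..2]={S,T1}  "b"  orig:{S}
  [0..1]=∅  "bb"
  [1..2]=∅  "bb"
  [0..2]=∅  "bbb"

S ∉ T[0,2] ⇒ NO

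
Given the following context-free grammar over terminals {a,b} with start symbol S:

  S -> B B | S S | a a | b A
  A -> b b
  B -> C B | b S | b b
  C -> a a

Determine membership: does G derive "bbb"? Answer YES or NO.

Convert to CNF:
  S -> B B | S S | T0 A | T1 T1
  A -> T0 T0
  B -> C B | T0 S | T0 T0
  C -> T1 T1
  T0 -> b
  T1 -> a

Fill CYK table bottom-up:
  T[0,0] 'b' = {T0}  orig:{}
  T[1,1] 'b' = {T0}  orig:{}
  T[2,2] 'b' = {T0}  orig:{}
  T[0,1] 'bb' = {A,B}
  T[1,2] 'bb' = {A,B}
  T[0,2] 'bbb' = {S}

S ∈ T[0,2] ⇒ YES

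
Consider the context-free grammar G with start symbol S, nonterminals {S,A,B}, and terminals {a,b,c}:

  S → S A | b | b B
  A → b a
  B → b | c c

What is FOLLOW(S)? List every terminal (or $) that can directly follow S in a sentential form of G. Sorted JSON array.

FIRST iteration:
pass 1:
  A via A→b a: +{b}
  B via B→b: +{b}
  B via B→c c: +{c}
  S via S→b: +{b}
  S: {b}  A: {b}  B: {b,c}
pass 2: (no change)
  S: {b}  A: {b}  B: {b,c}

FOLLOW iteration:
FOLLOW(S) := {$}
[1]
  S→S A: FOLLOW(S) ⊇ FIRST(A) = {b}; new: +{b}
  S→S A: FOLLOW(A) ⊇ FOLLOW(S) ⊇ {$,b}; new: +{$,b}
  S→b B: FOLLOW(B) ⊇ FOLLOW(S) ⊇ {$,b}; new: +{$,b}
  S: {$,b}  A: {$,b}  B: {$,b}
[2] (stable)
  S: {$,b}  A: {$,b}  B: {$,b}

FOLLOW(S) = ["$", "b"]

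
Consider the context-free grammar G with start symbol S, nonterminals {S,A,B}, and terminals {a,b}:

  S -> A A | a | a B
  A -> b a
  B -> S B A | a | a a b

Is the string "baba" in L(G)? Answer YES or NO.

CNF form of G:
  S -> A A | T1 B | a
  A -> T0 T1
  B -> S X2 | T1 X3 | a
  T0 -> b
  T1 -> a
  X2 -> B A
  X3 -> T1 T0

CYK fill:
  [0..0]={T0}  "b"  orig:{}
  [1..1]={B,S,T1}  "a"  orig:{B,S}
  [2..2]={T0}  "b"  orig:{}
  [3..3]={B,S,T1}  "a"  orig:{B,S}
  [0..1]={A}  "ba"
  [1..2]={X3}  "ab"  orig:{}
  [2..3]={A}  "ba"
  [0..2]=∅  "bab"
  [1..3]={X2}  "aba"  orig:{}
  [0..3]={S}  "baba"

S ∈ T[0,3] ⇒ YES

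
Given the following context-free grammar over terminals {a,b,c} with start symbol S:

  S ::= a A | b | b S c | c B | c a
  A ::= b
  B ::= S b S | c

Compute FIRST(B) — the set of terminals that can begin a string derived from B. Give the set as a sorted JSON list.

Compute FIRST by fixpoint:
pass 1:
  A via A→b: +{b}
  B via B→c: +{c}
  S via S→a A: +{a}
  S via S→b: +{b}
  S via S→c B: +{c}
  S: {a,b,c}  A: {b}  B: {c}
pass 2:
  B via B→S b S: +{a,b}
  S: {a,b,c}  A: {b}  B: {a,b,c}
pass 3: done
  S: {a,b,c}  A: {b}  B: {a,b,c}

FIRST(B) = ["a", "b", "c"]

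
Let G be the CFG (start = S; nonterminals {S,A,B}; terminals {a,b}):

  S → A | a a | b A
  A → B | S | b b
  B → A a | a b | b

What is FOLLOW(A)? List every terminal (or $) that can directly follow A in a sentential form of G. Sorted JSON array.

FIRST iteration:
[1]
  A via A→b b: +{b}
  B via B→A a: +{b}
  B via B→a b: +{a}
  S via S→A: +{b}
  S via S→a a: +{a}
  FIRST(S)={a,b}  FIRST(A)={b}  FIRST(B)={a,b}
[2]
  A via A→B: +{a}
  FIRST(S)={a,b}  FIRST(A)={a,b}  FIRST(B)={a,b}
[3] — fixpoint
  FIRST(S)={a,b}  FIRST(A)={a,b}  FIRST(B)={a,b}

FOLLOW iteration:
FOLLOW(S) := {$}
iter 1:
  B→A a: FOLLOW(A) ⊇ FIRST(a) = {a}; new: +{a}
  S→A: FOLLOW(A) ⊇ FOLLOW(S) ⊇ {$}; new: +{$}
  S: {$}  A: {$,a}  B: {}
iter 2:
  A→B: FOLLOW(B) ⊇ FOLLOW(A) ⊇ {$,a}; new: +{$,a}
  A→S: FOLLOW(S) ⊇ FOLLOW(A) ⊇ {$,a}; new: +{a}
  S: {$,a}  A: {$,a}  B: {$,a}
iter 3: done
  S: {$,a}  A: {$,a}  B: {$,a}

FOLLOW(A) = ["$", "a"]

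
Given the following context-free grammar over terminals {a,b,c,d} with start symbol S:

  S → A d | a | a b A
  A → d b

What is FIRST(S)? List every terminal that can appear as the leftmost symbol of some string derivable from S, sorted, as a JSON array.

Compute FIRST by fixpoint:
round 1:
  A via A→d b: +{d}
  S via S→A d: +{d}
  S via S→a: +{a}
  FIRST[S]={a,d}  FIRST[A]={d}
round 2: (no change)
  FIRST[S]={a,d}  FIRST[A]={d}

FIRST(S) = ["a", "d"]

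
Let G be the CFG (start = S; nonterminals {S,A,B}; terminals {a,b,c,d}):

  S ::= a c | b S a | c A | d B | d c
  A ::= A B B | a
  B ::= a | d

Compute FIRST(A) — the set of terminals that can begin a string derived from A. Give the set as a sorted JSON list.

Compute FIRST by fixpoint:
[1]
  A via A→a: +{a}
  B via B→a: +{a}
  B via B→d: +{d}
  S via S→a c: +{a}
  S via S→b S a: +{b}
  S via S→c A: +{c}
  S via S→d B: +{d}
  FIRST(S)={a,b,c,d}  FIRST(A)={a}  FIRST(B)={a,d}
[2] done
  FIRST(S)={a,b,c,d}  FIRST(A)={a}  FIRST(B)={a,d}

FIRST(A) = ["a"]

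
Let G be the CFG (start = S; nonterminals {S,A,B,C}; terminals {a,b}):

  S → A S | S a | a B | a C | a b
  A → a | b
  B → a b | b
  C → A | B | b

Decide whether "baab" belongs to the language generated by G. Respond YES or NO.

CNF form of G:
  S -> A S | S T0 | T0 B | T0 C | T0 T1
  A -> a | b
  B -> T0 T1 | b
  C -> T0 T1 | a | b
  T0 -> a
  T1 -> b

CYK fill:
  [0..0]={A,B,C,T1}  "b"  orig:{A,B,C}
  [1..1]={A,C,T0}  "a"  orig:{A,C}
  [2..2]={A,C,T0}  "a"  orig:{A,C}
  [3..3]={A,B,C,T1}  "b"  orig:{A,B,C}
  [0..1]=∅  "ba"
  [1..2]={S}  "aa"
  [2..3]={B,C,S}  "ab"
  [0..2]={S}  "baa"
  [1..3]={S}  "aab"
  [0..3]={S}  "baab"

S ∈ T[0,3] ⇒ YES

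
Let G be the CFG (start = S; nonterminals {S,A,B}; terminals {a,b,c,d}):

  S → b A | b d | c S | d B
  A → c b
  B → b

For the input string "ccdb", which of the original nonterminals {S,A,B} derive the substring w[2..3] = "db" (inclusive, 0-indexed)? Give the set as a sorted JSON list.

Convert to CNF:
  S -> T0 S | T1 A | T1 T2 | T2 B
  A -> T0 T1
  B -> b
  T0 -> c
  T1 -> b
  T2 -> d

CYK fill, restricted to cells inside w[2..3]:
  T[2,2] 'd' = {T2}  orig:{}
  T[3,3] 'b' = {B,T1}  orig:{B}
  T[2,3] 'db' = {S}

Original NTs in T[2,3] deriving "db": ["S"]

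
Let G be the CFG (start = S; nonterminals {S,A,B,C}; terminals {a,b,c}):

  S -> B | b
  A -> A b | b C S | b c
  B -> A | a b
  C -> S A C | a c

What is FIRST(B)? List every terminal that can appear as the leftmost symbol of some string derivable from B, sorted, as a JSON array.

FIRST sets, iterate to fixpoint:
pass 1:
  A via A→b C S: +{b}
  B via B→A: +{b}
  B via B→a b: +{a}
  C via C→a c: +{a}
  S via S→B: +{a,b}
  FIRST[S]={a,b}  FIRST[A]={b}  FIRST[B]={a,b}  FIRST[C]={a}
pass 2:
  C via C→S A C: +{b}
  FIRST[S]={a,b}  FIRST[A]={b}  FIRST[B]={a,b}  FIRST[C]={a,b}
pass 3: — fixpoint
  FIRST[S]={a,b}  FIRST[A]={b}  FIRST[B]={a,b}  FIRST[C]={a,b}

FIRST(B) = ["a", "b"]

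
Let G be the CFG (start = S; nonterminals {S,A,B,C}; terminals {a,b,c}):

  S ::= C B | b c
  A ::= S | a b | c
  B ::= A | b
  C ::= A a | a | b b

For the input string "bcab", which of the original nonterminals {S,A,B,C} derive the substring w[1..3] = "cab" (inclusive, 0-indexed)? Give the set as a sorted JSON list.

Convert to CNF:
  S -> C B | T1 T2
  A -> C B | T0 T1 | T1 T2 | c
  B -> C B | T0 T1 | T1 T2 | b | c
  C -> A T0 | T1 T1 | a
  T0 -> a
  T1 -> b
  T2 -> c

CYK table (by increasing span), restricted to cells inside w[1..3]:
  T[1,1] 'c' = {A,B,T2}  orig:{A,B}
  T[2,2] 'a' = {C,T0}  orig:{C}
  T[3,3] 'b' = {B,T1}  orig:{B}
  T[1,2] 'ca' = {C}
  T[2,3] 'ab' = {A,B,S}
  T[1,3] 'cab' = {A,B,S}

Original NTs in T[1,3] deriving "cab": ["A", "B", "S"]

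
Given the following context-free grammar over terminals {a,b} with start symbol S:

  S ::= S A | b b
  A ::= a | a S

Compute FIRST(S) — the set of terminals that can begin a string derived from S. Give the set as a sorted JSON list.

FIRST sets, iterate to fixpoint:
[1]
  A via A→a: +{a}
  S via S→b b: +{b}
  S: {b}  A: {a}
[2] (stable)
  S: {b}  A: {a}

FIRST(S) = ["b"]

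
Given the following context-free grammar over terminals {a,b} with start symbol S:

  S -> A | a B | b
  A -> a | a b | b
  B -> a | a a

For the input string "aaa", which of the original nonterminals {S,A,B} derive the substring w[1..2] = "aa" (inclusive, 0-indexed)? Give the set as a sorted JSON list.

CNF form of G:
  S -> T0 B | T0 T1 | a | b
  A -> T0 T1 | a | b
  B -> T0 T0 | a
  T0 -> a
  T1 -> b

Fill CYK table bottom-up (cells [i..j] with 1 ≤ i ≤ j ≤ 2 only):
  T[1,1] 'a' = {A,B,S,T0}  orig:{A,B,S}
  T[2,2] 'a' = {A,B,S,T0}  orig:{A,B,S}
  T[1,2] 'aa' = {B,S}

Original NTs in T[1,2] deriving "aa": ["B", "S"]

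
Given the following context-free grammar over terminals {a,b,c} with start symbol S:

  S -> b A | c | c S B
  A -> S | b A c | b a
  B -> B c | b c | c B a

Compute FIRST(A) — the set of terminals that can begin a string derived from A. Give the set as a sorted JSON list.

Compute FIRST by fixpoint:
round 1:
  A via A→b A c: +{b}
  B via B→b c: +{b}
  B via B→c B a: +{c}
  S via S→b A: +{b}
  S via S→c: +{c}
  FIRST[S]={b,c}  FIRST[A]={b}  FIRST[B]={b,c}
round 2:
  A via A→S: +{c}
  FIRST[S]={b,c}  FIRST[A]={b,c}  FIRST[B]={b,c}
round 3: done
  FIRST[S]={b,c}  FIRST[A]={b,c}  FIRST[B]={b,c}

FIRST(A) = ["b", "c"]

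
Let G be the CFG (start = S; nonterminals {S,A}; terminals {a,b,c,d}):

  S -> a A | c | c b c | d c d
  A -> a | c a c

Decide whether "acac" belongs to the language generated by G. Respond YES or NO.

CNF form of G:
  S -> T0 X5 | T1 A | T3 X6 | c
  A -> T0 X4 | a
  T0 -> c
  T1 -> a
  T2 -> b
  T3 -> d
  X4 -> T1 T0
  X5 -> T2 T0
  X6 -> T0 T3

Fill CYK table bottom-up:
  cell(0,0) a: {A,T1}  orig:{A}
  cell(1,1) c: {S,T0}  orig:{S}
  cell(2,2) a: {A,T1}  orig:{A}
  cell(3,3) c: {S,T0}  orig:{S}
  cell(0,1) ac: {X4}  orig:{}
  cell(1,2) ca: ∅
  cell(2,3) ac: {X4}  orig:{}
  cell(0,2) aca: ∅
  cell(1,3) cac: {A}
  cell(0,3) acac: {S}

S ∈ T[0,3] ⇒ YES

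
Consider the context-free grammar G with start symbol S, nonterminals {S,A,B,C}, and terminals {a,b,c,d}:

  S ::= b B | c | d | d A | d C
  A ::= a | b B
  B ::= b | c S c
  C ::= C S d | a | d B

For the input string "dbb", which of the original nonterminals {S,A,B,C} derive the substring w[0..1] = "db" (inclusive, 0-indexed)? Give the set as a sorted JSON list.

Convert to CNF:
  S -> T0 B | T2 A | T2 C | c | d
  A -> T0 B | a
  B -> T1 X3 | b
  C -> C X4 | T2 B | a
  T0 -> b
  T1 -> c
  T2 -> d
  X3 -> S T1
  X4 -> S T2

CYK table (by increasing span), restricted to cells inside w[0..1]:
  [0..0]={S,T2}  "d"  orig:{S}
  [1..1]={B,T0}  "b"  orig:{B}
  [0..1]={C}  "db"

Original NTs in T[0,1] deriving "db": ["C"]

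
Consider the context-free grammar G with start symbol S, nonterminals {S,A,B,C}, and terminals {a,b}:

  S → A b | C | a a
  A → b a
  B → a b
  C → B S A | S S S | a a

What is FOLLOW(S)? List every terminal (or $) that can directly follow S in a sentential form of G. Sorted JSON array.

FIRST sets, iterate to fixpoint:
iter 1:
  A via A→b a: +{b}
  B via B→a b: +{a}
  C via C→B S A: +{a}
  S via S→A b: +{b}
  S via S→C: +{a}
  FIRST[S]={a,b}  FIRST[A]={b}  FIRST[B]={a}  FIRST[C]={a}
iter 2:
  C via C→S S S: +{b}
  FIRST[S]={a,b}  FIRST[A]={b}  FIRST[B]={a}  FIRST[C]={a,b}
iter 3: (no change)
  FIRST[S]={a,b}  FIRST[A]={b}  FIRST[B]={a}  FIRST[C]={a,b}

FOLLOW iteration:
initialize: $ ∈ FOLLOW(S)
iter 1:
  C→B S A: FOLLOW(B) ⊇ FIRST(S) = {a,b}; new: +{a,b}
  C→B S A: FOLLOW(S) ⊇ FIRST(A) = {b}; new: +{b}
  C→S S S: FOLLOW(S) ⊇ FIRST(S) = {a,b}; new: +{a}
  S→A b: FOLLOW(A) ⊇ FIRST(b) = {b}; new: +{b}
  S→C: FOLLOW(C) ⊇ FOLLOW(S) ⊇ {$,a,b}; new: +{$,a,b}
  FOLLOW(S)={$,a,b}  FOLLOW(A)={b}  FOLLOW(B)={a,b}  FOLLOW(C)={$,a,b}
iter 2:
  C→B S A: FOLLOW(A) ⊇ FOLLOW(C) ⊇ {$,a,b}; new: +{$,a}
  FOLLOW(S)={$,a,b}  FOLLOW(A)={$,a,b}  FOLLOW(B)={a,b}  FOLLOW(C)={$,a,b}
iter 3: (stable)
  FOLLOW(S)={$,a,b}  FOLLOW(A)={$,a,b}  FOLLOW(B)={a,b}  FOLLOW(C)={$,a,b}

FOLLOW(S) = ["$", "a", "b"]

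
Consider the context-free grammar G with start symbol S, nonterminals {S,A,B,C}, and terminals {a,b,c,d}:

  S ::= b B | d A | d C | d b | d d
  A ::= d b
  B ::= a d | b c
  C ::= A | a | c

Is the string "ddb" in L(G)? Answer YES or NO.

CNF form of G:
  S -> T0 A | T0 C | T0 T0 | T0 T1 | T1 B
  A -> T0 T1
  B -> T1 T3 | T2 T0
  C -> T0 T1 | a | c
  T0 -> d
  T1 -> b
  T2 -> a
  T3 -> c

CYK table (by increasing span):
  [0..0]={T0}  "d"  orig:{}
  [1..1]={T0}  "d"  orig:{}
  [2..2]={T1}  "b"  orig:{}
  [0..1]={S}  "dd"
  [1..2]={A,C,S}  "db"
  [0..2]={S}  "ddb"

S ∈ T[0,2] ⇒ YES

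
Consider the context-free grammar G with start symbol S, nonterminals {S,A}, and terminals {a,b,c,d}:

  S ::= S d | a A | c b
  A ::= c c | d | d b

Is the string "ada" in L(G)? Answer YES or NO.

CNF form of G:
  S -> S T1 | T0 T2 | T3 A
  A -> T0 T0 | T1 T2 | d
  T0 -> c
  T1 -> d
  T2 -> b
  T3 -> a

CYK table (by increasing span):
  cell(0,0) a: {T3}  orig:{}
  cell(1,1) d: {A,T1}  orig:{A}
  cell(2,2) a: {T3}  orig:{}
  cell(0,1) ad: {S}
  cell(1,2) da: ∅
  cell(0,2) ada: ∅

S ∉ T[0,2] ⇒ NO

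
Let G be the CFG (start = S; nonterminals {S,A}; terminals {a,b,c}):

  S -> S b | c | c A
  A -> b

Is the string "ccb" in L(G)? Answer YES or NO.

Convert to CNF:
  S -> S T0 | T1 A | c
  A -> b
  T0 -> b
  T1 -> c

CYK table (by increasing span):
  [0..0]={S,T1}  "c"  orig:{S}
  [1..1]={S,T1}  "c"  orig:{S}
  [2..2]={A,T0}  "b"  orig:{A}
  [0..1]=∅  "cc"
  [1..2]={S}  "cb"
  [0..2]=∅  "ccb"

S ∉ T[0,2] ⇒ NO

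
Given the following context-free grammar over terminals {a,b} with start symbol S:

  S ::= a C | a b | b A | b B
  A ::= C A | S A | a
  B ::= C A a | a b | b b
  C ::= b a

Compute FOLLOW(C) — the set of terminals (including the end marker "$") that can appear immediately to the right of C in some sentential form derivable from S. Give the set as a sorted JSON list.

FIRST sets, iterate to fixpoint:
[1]
  A via A→a: +{a}
  B via B→a b: +{a}
  B via B→b b: +{b}
  C via C→b a: +{b}
  S via S→a C: +{a}
  S via S→b A: +{b}
  S: {a,b}  A: {a}  B: {a,b}  C: {b}
[2]
  A via A→C A: +{b}
  S: {a,b}  A: {a,b}  B: {a,b}  C: {b}
[3] — fixpoint
  S: {a,b}  A: {a,b}  B: {a,b}  C: {b}

Compute FOLLOW by fixpoint:
FOLLOW(S) := {$}
round 1:
  A→C A: FOLLOW(C) ⊇ FIRST(A) = {a,b}; new: +{a,b}
  A→S A: FOLLOW(S) ⊇ FIRST(A) = {a,b}; new: +{a,b}
  B→C A a: FOLLOW(A) ⊇ FIRST(a) = {a}; new: +{a}
  S→a C: FOLLOW(C) ⊇ FOLLOW(S) ⊇ {$,a,b}; new: +{$}
  S→b A: FOLLOW(A) ⊇ FOLLOW(S) ⊇ {$,a,b}; new: +{$,b}
  S→b B: FOLLOW(B) ⊇ FOLLOW(S) ⊇ {$,a,b}; new: +{$,a,b}
  S: {$,a,b}  A: {$,a,b}  B: {$,a,b}  C: {$,a,b}
round 2: (no change)
  S: {$,a,b}  A: {$,a,b}  B: {$,a,b}  C: {$,a,b}

FOLLOW(C) = ["$", "a", "b"]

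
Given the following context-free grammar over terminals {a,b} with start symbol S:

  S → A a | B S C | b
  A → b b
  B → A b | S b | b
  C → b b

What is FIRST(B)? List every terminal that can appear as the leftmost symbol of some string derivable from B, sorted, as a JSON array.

Compute FIRST by fixpoint:
[1]
  A via A→b b: +{b}
  B via B→A b: +{b}
  C via C→b b: +{b}
  S via S→A a: +{b}
  FIRST[S]={b}  FIRST[A]={b}  FIRST[B]={b}  FIRST[C]={b}
[2] (stable)
  FIRST[S]={b}  FIRST[A]={b}  FIRST[B]={b}  FIRST[C]={b}

FIRST(B) = ["b"]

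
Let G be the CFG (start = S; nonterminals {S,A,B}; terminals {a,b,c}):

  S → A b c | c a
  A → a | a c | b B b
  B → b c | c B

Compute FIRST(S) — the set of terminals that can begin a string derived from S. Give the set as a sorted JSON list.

FIRST sets, iterate to fixpoint:
pass 1:
  A via A→a: +{a}
  A via A→b B b: +{b}
  B via B→b c: +{b}
  B via B→c B: +{c}
  S via S→A b c: +{a,b}
  S via S→c a: +{c}
  S: {a,b,c}  A: {a,b}  B: {b,c}
pass 2: (no change)
  S: {a,b,c}  A: {a,b}  B: {b,c}

FIRST(S) = ["a", "b", "c"]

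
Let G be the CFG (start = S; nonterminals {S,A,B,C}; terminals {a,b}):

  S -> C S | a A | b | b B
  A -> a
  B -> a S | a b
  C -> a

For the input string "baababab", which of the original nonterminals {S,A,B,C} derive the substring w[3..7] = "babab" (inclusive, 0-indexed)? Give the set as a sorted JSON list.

Convert to CNF:
  S -> C S | T0 A | T1 B | b
  A -> a
  B -> T0 S | T0 T1
  C -> a
  T0 -> a
  T1 -> b

CYK table (by increasing span), restricted to cells inside w[3..7]:
  T[3,3] 'b' = {S,T1}  orig:{S}
  T[4,4] 'a' = {A,C,T0}  orig:{A,C}
  T[5,5] 'b' = {S,T1}  orig:{S}
  T[6,6] 'a' = {A,C,T0}  orig:{A,C}
  T[7,7] 'b' = {S,T1}  orig:{S}
  T[3,4] 'ba' = ∅
  T[4,5] 'ab' = {B,S}
  T[5,6] 'ba' = ∅
  T[6,7] 'ab' = {B,S}
  T[3,5] 'bab' = {S}
  T[4,6] 'aba' = ∅
  T[5,7] 'bab' = {S}
  T[3,6] 'baba' = ∅
  T[4,7] 'abab' = {B,S}
  T[3,7] 'babab' = {S}

Original NTs in T[3,7] deriving "babab": ["S"]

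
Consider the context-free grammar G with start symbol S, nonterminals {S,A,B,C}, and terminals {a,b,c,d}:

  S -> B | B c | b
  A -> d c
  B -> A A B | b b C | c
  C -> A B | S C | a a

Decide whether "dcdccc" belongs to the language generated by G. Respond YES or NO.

Convert to CNF:
  S -> A X6 | B T1 | T2 X7 | b | c
  A -> T0 T1
  B -> A X4 | T2 X5 | c
  C -> A B | S C | T3 T3
  T0 -> d
  T1 -> c
  T2 -> b
  T3 -> a
  X4 -> A B
  X5 -> T2 C
  X6 -> A B
  X7 -> T2 C

CYK fill:
  T[0,0] 'd' = {T0}  orig:{}
  T[1,1] 'c' = {B,S,T1}  orig:{B,S}
  T[2,2] 'd' = {T0}  orig:{}
  T[3,3] 'c' = {B,S,T1}  orig:{B,S}
  T[4,4] 'c' = {B,S,T1}  orig:{B,S}
  T[5,5] 'c' = {B,S,T1}  orig:{B,S}
  T[0,1] 'dc' = {A}
  T[1,2] 'cd' = ∅
  T[2,3] 'dc' = {A}
  T[3,4] 'cc' = {S}
  T[4,5] 'cc' = {S}
  T[0,2] 'dcd' = ∅
  T[1,3] 'cdc' = ∅
  T[2,4] 'dcc' = {C,X4,X6}  orig:{C}
  T[3,5] 'ccc' = ∅
  T[0,3] 'dcdc' = ∅
  T[1,4] 'cdcc' = {C}
  T[2,5] 'dccc' = ∅
  T[0,4] 'dcdcc' = {B,S}
  T[1,5] 'cdccc' = ∅
  T[0,5] 'dcdccc' = {S}

S ∈ T[0,5] ⇒ YES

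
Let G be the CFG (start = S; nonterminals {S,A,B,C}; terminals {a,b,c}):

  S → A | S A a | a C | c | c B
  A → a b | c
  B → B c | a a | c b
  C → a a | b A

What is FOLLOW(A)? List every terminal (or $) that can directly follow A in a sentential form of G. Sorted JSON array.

FIRST sets, iterate to fixpoint:
iter 1:
  A via A→a b: +{a}
  A via A→c: +{c}
  B via B→a a: +{a}
  B via B→c b: +{c}
  C via C→a a: +{a}
  C via C→b A: +{b}
  S via S→A: +{a,c}
  FIRST(S)={a,c}  FIRST(A)={a,c}  FIRST(B)={a,c}  FIRST(C)={a,b}
iter 2: — fixpoint
  FIRST(S)={a,c}  FIRST(A)={a,c}  FIRST(B)={a,c}  FIRST(C)={a,b}

Compute FOLLOW by fixpoint:
FOLLOW(S) := {$}
pass 1:
  B→B c: FOLLOW(B) ⊇ FIRST(c) = {c}; new: +{c}
  S→A: FOLLOW(A) ⊇ FOLLOW(S) ⊇ {$}; new: +{$}
  S→S A a: FOLLOW(S) ⊇ FIRST(A) = {a,c}; new: +{a,c}
  S→S A a: FOLLOW(A) ⊇ FIRST(a) = {a}; new: +{a}
  S→a C: FOLLOW(C) ⊇ FOLLOW(S) ⊇ {$,a,c}; new: +{$,a,c}
  S→c B: FOLLOW(B) ⊇ FOLLOW(S) ⊇ {$,a,c}; new: +{$,a}
  FOLLOW[S]={$,a,c}  FOLLOW[A]={$,a}  FOLLOW[B]={$,a,c}  FOLLOW[C]={$,a,c}
pass 2:
  C→b A: FOLLOW(A) ⊇ FOLLOW(C) ⊇ {$,a,c}; new: +{c}
  FOLLOW[S]={$,a,c}  FOLLOW[A]={$,a,c}  FOLLOW[B]={$,a,c}  FOLLOW[C]={$,a,c}
pass 3: (stable)
  FOLLOW[S]={$,a,c}  FOLLOW[A]={$,a,c}  FOLLOW[B]={$,a,c}  FOLLOW[C]={$,a,c}

FOLLOW(A) = ["$", "a", "c"]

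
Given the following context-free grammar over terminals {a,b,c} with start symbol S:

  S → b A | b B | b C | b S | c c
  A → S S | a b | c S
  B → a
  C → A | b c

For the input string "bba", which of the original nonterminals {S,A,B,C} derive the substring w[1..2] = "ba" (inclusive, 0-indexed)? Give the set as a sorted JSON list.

Convert to CNF:
  S -> T1 A | T1 B | T1 C | T1 S | T2 T2
  A -> S S | T0 T1 | T2 S
  B -> a
  C -> S S | T0 T1 | T1 T2 | T2 S
  T0 -> a
  T1 -> b
  T2 -> c

CYK fill (cells [i..j] with 1 ≤ i ≤ j ≤ 2 only):
  T[1,1] 'b' = {T1}  orig:{}
  T[2,2] 'a' = {B,T0}  orig:{B}
  T[1,2] 'ba' = {S}

Original NTs in T[1,2] deriving "ba": ["S"]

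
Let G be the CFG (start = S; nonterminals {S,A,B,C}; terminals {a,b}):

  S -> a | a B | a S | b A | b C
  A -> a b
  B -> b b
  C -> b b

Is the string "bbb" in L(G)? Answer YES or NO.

Convert to CNF:
  S -> T0 B | T0 S | T1 A | T1 C | a
  A -> T0 T1
  B -> T1 T1
  C -> T1 T1
  T0 -> a
  T1 -> b

CYK fill:
  T[0,0] 'b' = {T1}  orig:{}
  T[1,1] 'b' = {T1}  orig:{}
  T[2,2] 'b' = {T1}  orig:{}
  T[0,1] 'bb' = {B,C}
  T[1,2] 'bb' = {B,C}
  T[0,2] 'bbb' = {S}

S ∈ T[0,2] ⇒ YES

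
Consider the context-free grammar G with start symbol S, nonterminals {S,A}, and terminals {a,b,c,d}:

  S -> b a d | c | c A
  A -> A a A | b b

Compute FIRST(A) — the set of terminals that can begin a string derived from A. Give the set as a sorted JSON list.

Compute FIRST by fixpoint:
iter 1:
  A via A→b b: +{b}
  S via S→b a d: +{b}
  S via S→c: +{c}
  FIRST[S]={b,c}  FIRST[A]={b}
iter 2: (no change)
  FIRST[S]={b,c}  FIRST[A]={b}

FIRST(A) = ["b"]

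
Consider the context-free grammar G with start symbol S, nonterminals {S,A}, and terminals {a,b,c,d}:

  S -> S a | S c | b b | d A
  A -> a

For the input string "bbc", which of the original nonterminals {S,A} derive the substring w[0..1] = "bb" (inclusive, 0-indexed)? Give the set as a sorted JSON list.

CNF form of G:
  S -> S T0 | S T1 | T2 T2 | T3 A
  A -> a
  T0 -> a
  T1 -> c
  T2 -> b
  T3 -> d

CYK fill, restricted to cells inside w[0..1]:
  [0..0]={T2}  "b"  orig:{}
  [1..1]={T2}  "b"  orig:{}
  [0..1]={S}  "bb"

Original NTs in T[0,1] deriving "bb": ["S"]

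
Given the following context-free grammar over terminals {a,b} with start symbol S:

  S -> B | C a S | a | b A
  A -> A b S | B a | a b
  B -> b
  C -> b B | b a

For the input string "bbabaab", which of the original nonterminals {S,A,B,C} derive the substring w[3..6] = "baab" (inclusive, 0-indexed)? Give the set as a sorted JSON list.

CNF form of G:
  S -> C X3 | T0 A | a | b
  A -> A X2 | B T1 | T1 T0
  B -> b
  C -> T0 B | T0 T1
  T0 -> b
  T1 -> a
  X2 -> T0 S
  X3 -> T1 S

Fill CYK table bottom-up (cells [i..j] with 3 ≤ i ≤ j ≤ 6 only):
  T[3,3] 'b' = {B,S,T0}  orig:{B,S}
  T[4,4] 'a' = {S,T1}  orig:{S}
  T[5,5] 'a' = {S,T1}  orig:{S}
  T[6,6] 'b' = {B,S,T0}  orig:{B,S}
  T[3,4] 'ba' = {A,C,X2}  orig:{A,C}
  T[4,5] 'aa' = {X3}  orig:{}
  T[5,6] 'ab' = {A,X3}  orig:{A}
  T[3,5] 'baa' = ∅
  T[4,6] 'aab' = ∅
  T[3,6] 'baab' = {S}

Original NTs in T[3,6] deriving "baab": ["S"]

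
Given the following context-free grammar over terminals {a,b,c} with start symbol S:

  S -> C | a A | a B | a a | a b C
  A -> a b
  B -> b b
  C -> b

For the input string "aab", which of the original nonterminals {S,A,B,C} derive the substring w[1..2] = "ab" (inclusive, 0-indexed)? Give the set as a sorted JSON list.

Convert to CNF:
  S -> T0 A | T0 B | T0 T0 | T0 X2 | b
  A -> T0 T1
  B -> T1 T1
  C -> b
  T0 -> a
  T1 -> b
  X2 -> T1 C

CYK fill — only the sub-triangle for w[1..2]:
  [1..1]={T0}  "a"  orig:{}
  [2..2]={C,S,T1}  "b"  orig:{C,S}
  [1..2]={A}  "ab"

Original NTs in T[1,2] deriving "ab": ["A"]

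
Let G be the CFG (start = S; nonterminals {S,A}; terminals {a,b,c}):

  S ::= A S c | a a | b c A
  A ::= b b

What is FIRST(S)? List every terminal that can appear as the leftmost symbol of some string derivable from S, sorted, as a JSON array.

FIRST iteration:
[1]
  A via A→b b: +{b}
  S via S→A S c: +{b}
  S via S→a a: +{a}
  FIRST(S)={a,b}  FIRST(A)={b}
[2] (stable)
  FIRST(S)={a,b}  FIRST(A)={b}

FIRST(S) = ["a", "b"]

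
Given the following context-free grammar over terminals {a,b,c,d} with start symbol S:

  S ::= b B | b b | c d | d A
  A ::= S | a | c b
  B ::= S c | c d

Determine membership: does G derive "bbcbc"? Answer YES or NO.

CNF form of G:
  S -> T0 B | T0 T0 | T1 T2 | T2 A
  A -> T0 B | T0 T0 | T1 T0 | T1 T2 | T2 A | a
  B -> S T1 | T1 T2
  T0 -> b
  T1 -> c
  T2 -> d

CYK fill:
  cell(0,0) b: {T0}  orig:{}
  cell(1,1) b: {T0}  orig:{}
  cell(2,2) c: {T1}  orig:{}
  cell(3,3) b: {T0}  orig:{}
  cell(4,4) c: {T1}  orig:{}
  cell(0,1) bb: {A,S}
  cell(1,2) bc: ∅
  cell(2,3) cb: {A}
  cell(3,4) bc: ∅
  cell(0,2) bbc: {B}
  cell(1,3) bcb: ∅
  cell(2,4) cbc: ∅
  cell(0,3) bbcb: ∅
  cell(1,4) bcbc: ∅
  cell(0,4) bbcbc: ∅

S ∉ T[0,4] ⇒ NO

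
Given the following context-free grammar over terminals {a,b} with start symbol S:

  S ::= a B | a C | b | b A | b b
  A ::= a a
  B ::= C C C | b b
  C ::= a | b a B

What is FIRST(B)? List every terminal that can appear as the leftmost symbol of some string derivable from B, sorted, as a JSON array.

Compute FIRST by fixpoint:
round 1:
  A via A→a a: +{a}
  B via B→b b: +{b}
  C via C→a: +{a}
  C via C→b a B: +{b}
  S via S→a B: +{a}
  S via S→b: +{b}
  FIRST(S)={a,b}  FIRST(A)={a}  FIRST(B)={b}  FIRST(C)={a,b}
round 2:
  B via B→C C C: +{a}
  FIRST(S)={a,b}  FIRST(A)={a}  FIRST(B)={a,b}  FIRST(C)={a,b}
round 3: done
  FIRST(S)={a,b}  FIRST(A)={a}  FIRST(B)={a,b}  FIRST(C)={a,b}

FIRST(B) = ["a", "b"]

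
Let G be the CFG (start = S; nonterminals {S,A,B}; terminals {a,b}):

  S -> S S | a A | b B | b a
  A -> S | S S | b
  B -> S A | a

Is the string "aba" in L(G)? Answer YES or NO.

CNF form of G:
  S -> S S | T0 A | T1 B | T1 T0
  A -> S S | T0 A | T1 B | T1 T0 | b
  B -> S A | a
  T0 -> a
  T1 -> b

Fill CYK table bottom-up:
  [0..0]={B,T0}  "a"  orig:{B}
  [1..1]={A,T1}  "b"  orig:{A}
  [2..2]={B,T0}  "a"  orig:{B}
  [0..1]={A,S}  "ab"
  [1..2]={A,S}  "ba"
  [0..2]={A,S}  "aba"

S ∈ T[0,2] ⇒ YES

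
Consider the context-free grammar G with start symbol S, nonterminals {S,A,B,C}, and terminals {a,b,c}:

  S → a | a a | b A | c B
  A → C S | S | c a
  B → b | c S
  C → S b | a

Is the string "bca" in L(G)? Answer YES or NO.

Convert to CNF:
  S -> T0 T0 | T1 A | T2 B | a
  A -> C S | T0 T0 | T1 A | T2 B | T2 T0 | a
  B -> T2 S | b
  C -> S T1 | a
  T0 -> a
  T1 -> b
  T2 -> c

CYK table (by increasing span):
  [0..0]={B,T1}  "b"  orig:{B}
  [1..1]={T2}  "c"  orig:{}
  [2..2]={A,C,S,T0}  "a"  orig:{A,C,S}
  [0..1]=∅  "bc"
  [1..2]={A,B}  "ca"
  [0..2]={A,S}  "bca"

S ∈ T[0,2] ⇒ YES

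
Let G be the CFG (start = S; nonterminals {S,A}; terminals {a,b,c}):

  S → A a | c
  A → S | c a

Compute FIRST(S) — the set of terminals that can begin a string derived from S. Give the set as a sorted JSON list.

FIRST iteration:
iter 1:
  A via A→c a: +{c}
  S via S→A a: +{c}
  S: {c}  A: {c}
iter 2: (stable)
  S: {c}  A: {c}

FIRST(S) = ["c"]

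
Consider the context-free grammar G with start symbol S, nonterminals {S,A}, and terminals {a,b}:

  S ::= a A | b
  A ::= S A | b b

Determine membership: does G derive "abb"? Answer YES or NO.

CNF form of G:
  S -> T1 A | b
  A -> S A | T0 T0
  T0 -> b
  T1 -> a

CYK table (by increasing span):
  T[0,0] 'a' = {T1}  orig:{}
  T[1,1] 'b' = {S,T0}  orig:{S}
  T[2,2] 'b' = {S,T0}  orig:{S}
  T[0,1] 'ab' = ∅
  T[1,2] 'bb' = {A}
  T[0,2] 'abb' = {S}

S ∈ T[0,2] ⇒ YES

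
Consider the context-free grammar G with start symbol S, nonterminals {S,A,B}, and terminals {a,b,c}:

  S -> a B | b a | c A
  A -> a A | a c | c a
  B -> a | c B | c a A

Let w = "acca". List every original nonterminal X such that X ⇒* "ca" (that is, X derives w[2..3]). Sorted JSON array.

CNF form of G:
  S -> T0 B | T1 A | T2 T0
  A -> T0 A | T0 T1 | T1 T0
  B -> T1 B | T1 X3 | a
  T0 -> a
  T1 -> c
  T2 -> b
  X3 -> T0 A

CYK table (by increasing span), restricted to cells inside w[2..3]:
  [2..2]={T1}  "c"  orig:{}
  [3..3]={B,T0}  "a"  orig:{B}
  [2..3]={A,B}  "ca"

Original NTs in T[2,3] deriving "ca": ["A", "B"]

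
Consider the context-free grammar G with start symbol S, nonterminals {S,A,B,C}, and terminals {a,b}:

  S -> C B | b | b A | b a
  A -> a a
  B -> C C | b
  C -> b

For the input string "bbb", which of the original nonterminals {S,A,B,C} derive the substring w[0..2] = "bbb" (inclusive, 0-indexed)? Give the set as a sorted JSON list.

Convert to CNF:
  S -> C B | T1 A | T1 T0 | b
  A -> T0 T0
  B -> C C | b
  C -> b
  T0 -> a
  T1 -> b

Fill CYK table bottom-up (cells [i..j] with 0 ≤ i ≤ j ≤ 2 only):
  [0..0]={B,C,S,T1}  "b"  orig:{B,C,S}
  [1..1]={B,C,S,T1}  "b"  orig:{B,C,S}
  [2..2]={B,C,S,T1}  "b"  orig:{B,C,S}
  [0..1]={B,S}  "bb"
  [1..2]={B,S}  "bb"
  [0..2]={S}  "bbb"

Original NTs in T[0,2] deriving "bbb": ["S"]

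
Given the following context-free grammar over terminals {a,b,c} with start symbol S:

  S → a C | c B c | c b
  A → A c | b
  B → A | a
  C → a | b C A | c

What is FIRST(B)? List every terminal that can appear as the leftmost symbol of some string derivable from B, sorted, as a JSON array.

Compute FIRST by fixpoint:
iter 1:
  A via A→b: +{b}
  B via B→A: +{b}
  B via B→a: +{a}
  C via C→a: +{a}
  C via C→b C A: +{b}
  C via C→c: +{c}
  S via S→a C: +{a}
  S via S→c B c: +{c}
  FIRST[S]={a,c}  FIRST[A]={b}  FIRST[B]={a,b}  FIRST[C]={a,b,c}
iter 2: (no change)
  FIRST[S]={a,c}  FIRST[A]={b}  FIRST[B]={a,b}  FIRST[C]={a,b,c}

FIRST(B) = ["a", "b"]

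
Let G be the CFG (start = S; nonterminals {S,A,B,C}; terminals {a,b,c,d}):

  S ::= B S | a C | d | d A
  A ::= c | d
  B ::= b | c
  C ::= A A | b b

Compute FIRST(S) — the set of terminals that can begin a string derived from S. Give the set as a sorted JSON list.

FIRST iteration:
pass 1:
  A via A→c: +{c}
  A via A→d: +{d}
  B via B→b: +{b}
  B via B→c: +{c}
  C via C→A A: +{c,d}
  C via C→b b: +{b}
  S via S→B S: +{b,c}
  S via S→a C: +{a}
  S via S→d: +{d}
  FIRST(S)={a,b,c,d}  FIRST(A)={c,d}  FIRST(B)={b,c}  FIRST(C)={b,c,d}
pass 2: — fixpoint
  FIRST(S)={a,b,c,d}  FIRST(A)={c,d}  FIRST(B)={b,c}  FIRST(C)={b,c,d}

FIRST(S) = ["a", "b", "c", "d"]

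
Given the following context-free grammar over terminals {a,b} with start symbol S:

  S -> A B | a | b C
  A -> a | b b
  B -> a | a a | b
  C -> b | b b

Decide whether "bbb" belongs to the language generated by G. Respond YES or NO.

Convert to CNF:
  S -> A B | T0 C | a
  A -> T0 T0 | a
  B -> T1 T1 | a | b
  C -> T0 T0 | b
  T0 -> b
  T1 -> a

CYK fill:
  [0..0]={B,C,T0}  "b"  orig:{B,C}
  [1..1]={B,C,T0}  "b"  orig:{B,C}
  [2..2]={B,C,T0}  "b"  orig:{B,C}
  [0..1]={A,C,S}  "bb"
  [1..2]={A,C,S}  "bb"
  [0..2]={S}  "bbb"

S ∈ T[0,2] ⇒ YES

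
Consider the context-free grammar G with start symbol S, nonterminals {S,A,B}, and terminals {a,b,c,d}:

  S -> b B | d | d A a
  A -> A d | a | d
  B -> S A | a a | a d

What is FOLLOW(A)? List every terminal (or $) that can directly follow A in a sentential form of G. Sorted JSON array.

FIRST sets, iterate to fixpoint:
iter 1:
  A via A→a: +{a}
  A via A→d: +{d}
  B via B→a a: +{a}
  S via S→b B: +{b}
  S via S→d: +{d}
  S: {b,d}  A: {a,d}  B: {a}
iter 2:
  B via B→S A: +{b,d}
  S: {b,d}  A: {a,d}  B: {a,b,d}
iter 3: (no change)
  S: {b,d}  A: {a,d}  B: {a,b,d}

FOLLOW iteration:
initialize: $ ∈ FOLLOW(S)
round 1:
  A→A d: FOLLOW(A) ⊇ FIRST(d) = {d}; new: +{d}
  B→S A: FOLLOW(S) ⊇ FIRST(A) = {a,d}; new: +{a,d}
  S→b B: FOLLOW(B) ⊇ FOLLOW(S) ⊇ {$,a,d}; new: +{$,a,d}
  S→d A a: FOLLOW(A) ⊇ FIRST(a) = {a}; new: +{a}
  FOLLOW[S]={$,a,d}  FOLLOW[A]={a,d}  FOLLOW[B]={$,a,d}
round 2:
  B→S A: FOLLOW(A) ⊇ FOLLOW(B) ⊇ {$,a,d}; new: +{$}
  FOLLOW[S]={$,a,d}  FOLLOW[A]={$,a,d}  FOLLOW[B]={$,a,d}
round 3: (stable)
  FOLLOW[S]={$,a,d}  FOLLOW[A]={$,a,d}  FOLLOW[B]={$,a,d}

FOLLOW(A) = ["$", "a", "d"]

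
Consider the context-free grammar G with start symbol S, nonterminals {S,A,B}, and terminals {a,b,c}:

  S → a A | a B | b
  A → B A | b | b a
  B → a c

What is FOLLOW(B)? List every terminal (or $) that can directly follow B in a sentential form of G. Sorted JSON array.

FIRST sets, iterate to fixpoint:
pass 1:
  A via A→b: +{b}
  B via B→a c: +{a}
  S via S→a A: +{a}
  S via S→b: +{b}
  S: {a,b}  A: {b}  B: {a}
pass 2:
  A via A→B A: +{a}
  S: {a,b}  A: {a,b}  B: {a}
pass 3: — fixpoint
  S: {a,b}  A: {a,b}  B: {a}

FOLLOW sets:
initialize: $ ∈ FOLLOW(S)
pass 1:
  A→B A: FOLLOW(B) ⊇ FIRST(A) = {a,b}; new: +{a,b}
  S→a A: FOLLOW(A) ⊇ FOLLOW(S) ⊇ {$}; new: +{$}
  S→a B: FOLLOW(B) ⊇ FOLLOW(S) ⊇ {$}; new: +{$}
  S: {$}  A: {$}  B: {$,a,b}
pass 2: done
  S: {$}  A: {$}  B: {$,a,b}

FOLLOW(B) = ["$", "a", "b"]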